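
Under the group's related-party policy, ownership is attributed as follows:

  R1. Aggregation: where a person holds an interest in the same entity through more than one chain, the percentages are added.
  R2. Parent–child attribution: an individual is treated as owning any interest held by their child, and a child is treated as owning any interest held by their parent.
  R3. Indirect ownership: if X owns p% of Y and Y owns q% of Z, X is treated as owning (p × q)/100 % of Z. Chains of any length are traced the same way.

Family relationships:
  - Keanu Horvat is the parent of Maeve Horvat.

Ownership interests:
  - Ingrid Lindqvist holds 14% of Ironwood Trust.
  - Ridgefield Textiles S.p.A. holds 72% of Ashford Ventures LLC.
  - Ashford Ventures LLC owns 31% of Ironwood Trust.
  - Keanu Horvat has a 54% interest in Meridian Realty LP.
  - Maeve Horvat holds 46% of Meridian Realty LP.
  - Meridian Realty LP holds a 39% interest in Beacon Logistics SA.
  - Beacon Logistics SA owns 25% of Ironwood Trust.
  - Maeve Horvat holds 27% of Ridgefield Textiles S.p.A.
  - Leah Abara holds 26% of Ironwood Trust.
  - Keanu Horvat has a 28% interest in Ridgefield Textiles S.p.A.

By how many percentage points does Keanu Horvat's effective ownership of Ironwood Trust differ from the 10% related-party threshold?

12.026

By parent–child attribution (R2), Keanu Horvat is treated as also owning Maeve Horvat's interest in Ridgefield Textiles S.p.A, giving 28% + 27% = 55%.
By parent–child attribution (R2), Keanu Horvat is treated as also owning Maeve Horvat's interest in Meridian Realty LP, giving 54% + 46% = 100%.
Chain via Ridgefield Textiles S.p.A. → Ashford Ventures LLC (R3): 55% × 72% × 31% = 12.276% of Ironwood Trust.
Chain via Meridian Realty LP → Beacon Logistics SA (R3): 100% × 39% × 25% = 9.75% of Ironwood Trust.
Aggregating (R1): 12.276% + 9.75% = 22.026%.
22.026% exceeds the 10% threshold by 12.026 percentage points.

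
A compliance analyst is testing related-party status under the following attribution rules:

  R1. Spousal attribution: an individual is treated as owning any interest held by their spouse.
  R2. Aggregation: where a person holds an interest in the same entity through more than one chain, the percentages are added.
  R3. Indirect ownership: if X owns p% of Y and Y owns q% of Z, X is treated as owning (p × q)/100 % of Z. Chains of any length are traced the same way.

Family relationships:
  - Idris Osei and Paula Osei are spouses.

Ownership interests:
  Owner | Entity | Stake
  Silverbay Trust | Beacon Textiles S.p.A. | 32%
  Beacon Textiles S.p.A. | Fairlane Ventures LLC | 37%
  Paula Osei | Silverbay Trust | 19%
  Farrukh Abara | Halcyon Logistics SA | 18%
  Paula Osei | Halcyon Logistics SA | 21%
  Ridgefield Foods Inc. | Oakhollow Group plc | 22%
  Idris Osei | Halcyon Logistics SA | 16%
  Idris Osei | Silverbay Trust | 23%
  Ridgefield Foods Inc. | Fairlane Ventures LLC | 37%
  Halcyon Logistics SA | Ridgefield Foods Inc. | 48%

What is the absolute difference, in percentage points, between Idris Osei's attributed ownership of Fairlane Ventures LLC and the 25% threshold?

13.456

By spousal attribution (R1), Idris Osei is treated as also owning Paula Osei's interest in Silverbay Trust, giving 23% + 19% = 42%.
By spousal attribution (R1), Idris Osei is treated as also owning Paula Osei's interest in Halcyon Logistics SA, giving 16% + 21% = 37%.
Chain via Silverbay Trust → Beacon Textiles S.p.A. (R3): 42% × 32% × 37% = 4.9728% of Fairlane Ventures LLC.
Chain via Halcyon Logistics SA → Ridgefield Foods Inc. (R3): 37% × 48% × 37% = 6.5712% of Fairlane Ventures LLC.
Aggregating (R2): 4.9728% + 6.5712% = 11.544%.
11.544% falls short of the 25% threshold by 13.456 percentage points.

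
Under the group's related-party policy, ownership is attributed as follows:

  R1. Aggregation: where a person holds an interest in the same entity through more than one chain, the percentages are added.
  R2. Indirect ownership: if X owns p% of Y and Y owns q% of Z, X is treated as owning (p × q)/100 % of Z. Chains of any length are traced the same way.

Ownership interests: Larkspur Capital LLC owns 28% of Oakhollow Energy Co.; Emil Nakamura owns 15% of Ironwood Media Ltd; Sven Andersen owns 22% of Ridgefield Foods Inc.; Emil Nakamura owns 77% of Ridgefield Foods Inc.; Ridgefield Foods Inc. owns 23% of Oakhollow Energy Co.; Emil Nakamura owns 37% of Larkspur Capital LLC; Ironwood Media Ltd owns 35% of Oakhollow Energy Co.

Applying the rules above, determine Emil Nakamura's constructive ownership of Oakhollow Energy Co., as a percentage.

Chain via Ridgefield Foods Inc. (R2): 77% × 23% = 17.71% of Oakhollow Energy Co.
Chain via Larkspur Capital LLC (R2): 37% × 28% = 10.36% of Oakhollow Energy Co.
Chain via Ironwood Media Ltd (R2): 15% × 35% = 5.25% of Oakhollow Energy Co.
Aggregating (R1): 17.71% + 10.36% + 5.25% = 33.32%.

33.32%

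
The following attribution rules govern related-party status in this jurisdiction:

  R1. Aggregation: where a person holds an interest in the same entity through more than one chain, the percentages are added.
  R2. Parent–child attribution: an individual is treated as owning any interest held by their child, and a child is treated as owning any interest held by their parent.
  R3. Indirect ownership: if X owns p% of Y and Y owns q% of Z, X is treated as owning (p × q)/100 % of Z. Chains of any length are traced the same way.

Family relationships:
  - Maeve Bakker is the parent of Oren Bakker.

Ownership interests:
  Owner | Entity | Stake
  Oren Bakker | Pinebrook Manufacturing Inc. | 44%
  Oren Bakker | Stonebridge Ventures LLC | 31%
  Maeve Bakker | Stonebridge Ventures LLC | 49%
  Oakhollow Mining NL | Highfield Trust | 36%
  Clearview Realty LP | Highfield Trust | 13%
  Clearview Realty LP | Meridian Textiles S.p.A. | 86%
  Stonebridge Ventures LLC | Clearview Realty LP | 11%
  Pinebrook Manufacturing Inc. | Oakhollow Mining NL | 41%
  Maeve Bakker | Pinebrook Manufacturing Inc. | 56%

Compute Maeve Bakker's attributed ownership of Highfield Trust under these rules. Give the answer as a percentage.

15.904%

By parent–child attribution (R2), Maeve Bakker is treated as also owning Oren Bakker's interest in Pinebrook Manufacturing Inc, giving 56% + 44% = 100%.
By parent–child attribution (R2), Maeve Bakker is treated as also owning Oren Bakker's interest in Stonebridge Ventures LLC, giving 49% + 31% = 80%.
Chain via Pinebrook Manufacturing Inc. → Oakhollow Mining NL (R3): 100% × 41% × 36% = 14.76% of Highfield Trust.
Chain via Stonebridge Ventures LLC → Clearview Realty LP (R3): 80% × 11% × 13% = 1.144% of Highfield Trust.
Aggregating (R1): 14.76% + 1.144% = 15.904%.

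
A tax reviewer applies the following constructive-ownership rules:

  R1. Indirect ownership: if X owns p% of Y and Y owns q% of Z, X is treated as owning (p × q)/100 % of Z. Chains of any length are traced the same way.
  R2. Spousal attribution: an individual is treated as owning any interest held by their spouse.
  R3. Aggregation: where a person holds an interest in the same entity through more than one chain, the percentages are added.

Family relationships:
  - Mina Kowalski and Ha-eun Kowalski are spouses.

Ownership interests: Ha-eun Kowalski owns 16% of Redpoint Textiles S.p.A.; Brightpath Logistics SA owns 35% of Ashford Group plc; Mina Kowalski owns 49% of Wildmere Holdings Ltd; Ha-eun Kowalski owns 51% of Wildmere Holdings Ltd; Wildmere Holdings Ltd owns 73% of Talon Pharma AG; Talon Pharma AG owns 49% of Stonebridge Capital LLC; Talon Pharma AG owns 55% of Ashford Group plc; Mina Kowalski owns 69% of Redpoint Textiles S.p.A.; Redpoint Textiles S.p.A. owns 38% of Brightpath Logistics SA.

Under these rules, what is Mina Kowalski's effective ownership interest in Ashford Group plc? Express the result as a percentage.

By spousal attribution (R2), Mina Kowalski is treated as also owning Ha-eun Kowalski's interest in Redpoint Textiles S.p.A, giving 69% + 16% = 85%.
By spousal attribution (R2), Mina Kowalski is treated as also owning Ha-eun Kowalski's interest in Wildmere Holdings Ltd, giving 49% + 51% = 100%.
Chain via Redpoint Textiles S.p.A. → Brightpath Logistics SA (R1): 85% × 38% × 35% = 11.305% of Ashford Group plc.
Chain via Wildmere Holdings Ltd → Talon Pharma AG (R1): 100% × 73% × 55% = 40.15% of Ashford Group plc.
Aggregating (R3): 11.305% + 40.15% = 51.455%.

51.455%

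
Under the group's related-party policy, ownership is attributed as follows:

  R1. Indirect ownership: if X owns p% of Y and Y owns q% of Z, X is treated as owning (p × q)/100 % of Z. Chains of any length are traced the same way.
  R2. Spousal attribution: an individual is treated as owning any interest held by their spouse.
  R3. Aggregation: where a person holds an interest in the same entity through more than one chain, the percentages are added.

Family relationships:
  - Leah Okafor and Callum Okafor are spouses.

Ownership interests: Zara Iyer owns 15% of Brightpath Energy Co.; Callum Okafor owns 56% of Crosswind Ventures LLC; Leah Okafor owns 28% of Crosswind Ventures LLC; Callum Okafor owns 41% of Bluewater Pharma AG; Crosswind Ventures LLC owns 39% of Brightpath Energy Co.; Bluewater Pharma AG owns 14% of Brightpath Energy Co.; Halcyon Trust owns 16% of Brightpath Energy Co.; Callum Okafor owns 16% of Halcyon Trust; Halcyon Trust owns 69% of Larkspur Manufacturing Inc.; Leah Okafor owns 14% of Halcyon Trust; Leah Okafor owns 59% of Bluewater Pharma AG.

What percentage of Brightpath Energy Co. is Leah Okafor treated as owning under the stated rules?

By spousal attribution (R2), Leah Okafor is treated as also owning Callum Okafor's interest in Crosswind Ventures LLC, giving 28% + 56% = 84%.
By spousal attribution (R2), Leah Okafor is treated as also owning Callum Okafor's interest in Halcyon Trust, giving 14% + 16% = 30%.
By spousal attribution (R2), Leah Okafor is treated as also owning Callum Okafor's interest in Bluewater Pharma AG, giving 59% + 41% = 100%.
Chain via Crosswind Ventures LLC (R1): 84% × 39% = 32.76% of Brightpath Energy Co.
Chain via Halcyon Trust (R1): 30% × 16% = 4.8% of Brightpath Energy Co.
Chain via Bluewater Pharma AG (R1): 100% × 14% = 14% of Brightpath Energy Co.
Aggregating (R3): 32.76% + 4.8% + 14% = 51.56%.

51.56%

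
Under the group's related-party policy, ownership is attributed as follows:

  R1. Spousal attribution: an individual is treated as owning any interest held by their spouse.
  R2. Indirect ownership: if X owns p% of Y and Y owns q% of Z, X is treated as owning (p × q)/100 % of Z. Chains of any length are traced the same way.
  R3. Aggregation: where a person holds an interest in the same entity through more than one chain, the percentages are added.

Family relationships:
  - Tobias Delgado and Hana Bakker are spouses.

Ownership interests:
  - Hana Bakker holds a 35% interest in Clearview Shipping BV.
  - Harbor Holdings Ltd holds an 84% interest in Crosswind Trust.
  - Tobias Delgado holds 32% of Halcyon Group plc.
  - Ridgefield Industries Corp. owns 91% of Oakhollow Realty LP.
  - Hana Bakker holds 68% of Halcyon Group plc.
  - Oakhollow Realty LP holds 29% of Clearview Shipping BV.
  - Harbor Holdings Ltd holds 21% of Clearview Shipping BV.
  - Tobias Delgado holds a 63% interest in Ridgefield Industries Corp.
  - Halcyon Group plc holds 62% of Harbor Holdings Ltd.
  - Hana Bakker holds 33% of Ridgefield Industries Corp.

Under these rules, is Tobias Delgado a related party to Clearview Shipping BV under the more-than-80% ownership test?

No

By spousal attribution (R1), Tobias Delgado is treated as also owning Hana Bakker's interest in Halcyon Group plc, giving 32% + 68% = 100%.
By spousal attribution (R1), Tobias Delgado is treated as also owning Hana Bakker's interest in Ridgefield Industries Corp, giving 63% + 33% = 96%.
By spousal attribution (R1), Tobias Delgado is treated as owning Hana Bakker's 35% interest in Clearview Shipping BV.
Chain via Halcyon Group plc → Harbor Holdings Ltd (R2): 100% × 62% × 21% = 13.02% of Clearview Shipping BV.
Chain via Ridgefield Industries Corp. → Oakhollow Realty LP (R2): 96% × 91% × 29% = 25.3344% of Clearview Shipping BV.
Direct interest in Clearview Shipping BV: 35%.
Aggregating (R3): 13.02% + 25.3344% + 35% = 73.3544%.
73.3544% does not exceed the 80% threshold, so Tobias is not a related party to Clearview Shipping BV.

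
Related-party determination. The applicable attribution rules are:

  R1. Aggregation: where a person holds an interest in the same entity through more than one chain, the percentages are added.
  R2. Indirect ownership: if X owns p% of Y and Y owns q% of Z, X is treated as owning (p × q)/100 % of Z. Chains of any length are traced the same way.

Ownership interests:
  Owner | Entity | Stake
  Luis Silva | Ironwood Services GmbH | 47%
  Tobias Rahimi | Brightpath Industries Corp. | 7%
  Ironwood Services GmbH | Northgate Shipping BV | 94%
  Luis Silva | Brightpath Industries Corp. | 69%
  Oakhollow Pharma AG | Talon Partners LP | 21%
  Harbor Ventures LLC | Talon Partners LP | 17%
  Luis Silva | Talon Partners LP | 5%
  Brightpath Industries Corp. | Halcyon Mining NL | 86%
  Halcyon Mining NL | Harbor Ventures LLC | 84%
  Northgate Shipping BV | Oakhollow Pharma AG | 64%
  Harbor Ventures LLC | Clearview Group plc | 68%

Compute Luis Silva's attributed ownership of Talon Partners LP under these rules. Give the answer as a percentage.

Chain via Ironwood Services GmbH → Northgate Shipping BV → Oakhollow Pharma AG (R2): 47% × 94% × 64% × 21% = 5.937792% of Talon Partners LP.
Chain via Brightpath Industries Corp. → Halcyon Mining NL → Harbor Ventures LLC (R2): 69% × 86% × 84% × 17% = 8.473752% of Talon Partners LP.
Direct interest in Talon Partners LP: 5%.
Aggregating (R1): 5.937792% + 8.473752% + 5% = 19.411544%.

19.411544%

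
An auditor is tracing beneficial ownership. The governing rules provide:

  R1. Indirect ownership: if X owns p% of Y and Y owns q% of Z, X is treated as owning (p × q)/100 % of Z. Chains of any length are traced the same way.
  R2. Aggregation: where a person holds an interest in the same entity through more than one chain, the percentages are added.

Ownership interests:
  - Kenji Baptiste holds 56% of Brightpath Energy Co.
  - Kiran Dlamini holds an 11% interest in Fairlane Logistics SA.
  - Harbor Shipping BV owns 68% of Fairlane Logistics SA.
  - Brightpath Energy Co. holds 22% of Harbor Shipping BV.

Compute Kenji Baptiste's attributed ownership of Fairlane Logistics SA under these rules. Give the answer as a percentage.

Chain via Brightpath Energy Co. → Harbor Shipping BV (R1): 56% × 22% × 68% = 8.3776% of Fairlane Logistics SA.

8.3776%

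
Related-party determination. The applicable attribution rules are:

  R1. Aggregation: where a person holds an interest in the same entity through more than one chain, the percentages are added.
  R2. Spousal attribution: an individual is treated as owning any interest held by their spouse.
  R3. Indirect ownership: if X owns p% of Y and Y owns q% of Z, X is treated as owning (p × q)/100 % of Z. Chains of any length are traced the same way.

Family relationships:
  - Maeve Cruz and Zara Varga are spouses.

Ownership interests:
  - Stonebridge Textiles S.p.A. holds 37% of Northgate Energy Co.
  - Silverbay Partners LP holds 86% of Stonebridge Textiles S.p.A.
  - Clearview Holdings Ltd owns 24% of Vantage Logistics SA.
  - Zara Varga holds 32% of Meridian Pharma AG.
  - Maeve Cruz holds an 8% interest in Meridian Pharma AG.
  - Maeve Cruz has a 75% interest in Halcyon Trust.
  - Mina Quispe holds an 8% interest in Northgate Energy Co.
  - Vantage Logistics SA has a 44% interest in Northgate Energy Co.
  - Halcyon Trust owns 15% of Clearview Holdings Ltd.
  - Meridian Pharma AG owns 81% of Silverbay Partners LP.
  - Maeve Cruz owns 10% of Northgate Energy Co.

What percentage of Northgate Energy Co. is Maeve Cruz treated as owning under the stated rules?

21.49768%

By spousal attribution (R2), Maeve Cruz is treated as also owning Zara Varga's interest in Meridian Pharma AG, giving 8% + 32% = 40%.
Chain via Halcyon Trust → Clearview Holdings Ltd → Vantage Logistics SA (R3): 75% × 15% × 24% × 44% = 1.188% of Northgate Energy Co.
Chain via Meridian Pharma AG → Silverbay Partners LP → Stonebridge Textiles S.p.A. (R3): 40% × 81% × 86% × 37% = 10.30968% of Northgate Energy Co.
Direct interest in Northgate Energy Co: 10%.
Aggregating (R1): 1.188% + 10.30968% + 10% = 21.49768%.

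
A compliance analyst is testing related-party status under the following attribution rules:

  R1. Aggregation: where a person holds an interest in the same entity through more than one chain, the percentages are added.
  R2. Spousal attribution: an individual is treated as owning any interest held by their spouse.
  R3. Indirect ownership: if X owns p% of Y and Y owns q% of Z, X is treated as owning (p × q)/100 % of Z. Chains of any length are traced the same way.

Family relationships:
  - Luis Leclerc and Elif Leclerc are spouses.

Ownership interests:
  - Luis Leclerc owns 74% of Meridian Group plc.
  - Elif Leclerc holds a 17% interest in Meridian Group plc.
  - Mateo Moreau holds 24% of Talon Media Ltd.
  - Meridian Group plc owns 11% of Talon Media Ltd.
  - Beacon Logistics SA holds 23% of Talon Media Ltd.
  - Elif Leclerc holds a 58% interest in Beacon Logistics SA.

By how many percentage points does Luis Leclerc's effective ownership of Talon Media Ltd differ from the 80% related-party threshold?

56.65

By spousal attribution (R2), Luis Leclerc is treated as also owning Elif Leclerc's interest in Meridian Group plc, giving 74% + 17% = 91%.
By spousal attribution (R2), Luis Leclerc is treated as owning Elif Leclerc's 58% interest in Beacon Logistics SA.
Chain via Meridian Group plc (R3): 91% × 11% = 10.01% of Talon Media Ltd.
Chain via Beacon Logistics SA (R3): 58% × 23% = 13.34% of Talon Media Ltd.
Aggregating (R1): 10.01% + 13.34% = 23.35%.
23.35% falls short of the 80% threshold by 56.65 percentage points.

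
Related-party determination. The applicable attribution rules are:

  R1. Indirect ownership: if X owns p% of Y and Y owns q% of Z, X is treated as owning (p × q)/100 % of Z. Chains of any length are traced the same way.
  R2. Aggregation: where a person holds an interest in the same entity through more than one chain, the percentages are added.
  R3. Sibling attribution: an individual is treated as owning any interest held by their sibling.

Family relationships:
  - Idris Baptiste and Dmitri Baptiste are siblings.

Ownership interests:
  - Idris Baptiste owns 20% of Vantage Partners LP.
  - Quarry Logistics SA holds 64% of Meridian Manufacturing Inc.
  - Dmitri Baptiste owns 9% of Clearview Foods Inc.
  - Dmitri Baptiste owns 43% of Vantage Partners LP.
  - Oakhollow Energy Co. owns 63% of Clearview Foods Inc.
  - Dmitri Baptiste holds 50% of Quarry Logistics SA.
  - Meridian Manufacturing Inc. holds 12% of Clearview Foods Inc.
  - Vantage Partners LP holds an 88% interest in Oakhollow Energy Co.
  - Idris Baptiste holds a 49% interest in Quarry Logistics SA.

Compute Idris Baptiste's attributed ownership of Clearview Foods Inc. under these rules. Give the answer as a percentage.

By sibling attribution (R3), Idris Baptiste is treated as also owning Dmitri Baptiste's interest in Quarry Logistics SA, giving 49% + 50% = 99%.
By sibling attribution (R3), Idris Baptiste is treated as also owning Dmitri Baptiste's interest in Vantage Partners LP, giving 20% + 43% = 63%.
By sibling attribution (R3), Idris Baptiste is treated as owning Dmitri Baptiste's 9% interest in Clearview Foods Inc.
Chain via Quarry Logistics SA → Meridian Manufacturing Inc. (R1): 99% × 64% × 12% = 7.6032% of Clearview Foods Inc.
Chain via Vantage Partners LP → Oakhollow Energy Co. (R1): 63% × 88% × 63% = 34.9272% of Clearview Foods Inc.
Direct interest in Clearview Foods Inc: 9%.
Aggregating (R2): 7.6032% + 34.9272% + 9% = 51.5304%.

51.5304%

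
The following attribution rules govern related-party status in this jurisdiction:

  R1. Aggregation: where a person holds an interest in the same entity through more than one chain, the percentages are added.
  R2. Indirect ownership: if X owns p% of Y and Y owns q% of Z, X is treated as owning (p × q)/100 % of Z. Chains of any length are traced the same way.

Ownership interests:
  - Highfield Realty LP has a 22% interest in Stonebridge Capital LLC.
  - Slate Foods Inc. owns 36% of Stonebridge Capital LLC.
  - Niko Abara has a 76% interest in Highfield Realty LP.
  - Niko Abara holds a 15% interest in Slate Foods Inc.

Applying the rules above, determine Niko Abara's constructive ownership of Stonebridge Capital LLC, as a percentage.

Chain via Highfield Realty LP (R2): 76% × 22% = 16.72% of Stonebridge Capital LLC.
Chain via Slate Foods Inc. (R2): 15% × 36% = 5.4% of Stonebridge Capital LLC.
Aggregating (R1): 16.72% + 5.4% = 22.12%.

22.12%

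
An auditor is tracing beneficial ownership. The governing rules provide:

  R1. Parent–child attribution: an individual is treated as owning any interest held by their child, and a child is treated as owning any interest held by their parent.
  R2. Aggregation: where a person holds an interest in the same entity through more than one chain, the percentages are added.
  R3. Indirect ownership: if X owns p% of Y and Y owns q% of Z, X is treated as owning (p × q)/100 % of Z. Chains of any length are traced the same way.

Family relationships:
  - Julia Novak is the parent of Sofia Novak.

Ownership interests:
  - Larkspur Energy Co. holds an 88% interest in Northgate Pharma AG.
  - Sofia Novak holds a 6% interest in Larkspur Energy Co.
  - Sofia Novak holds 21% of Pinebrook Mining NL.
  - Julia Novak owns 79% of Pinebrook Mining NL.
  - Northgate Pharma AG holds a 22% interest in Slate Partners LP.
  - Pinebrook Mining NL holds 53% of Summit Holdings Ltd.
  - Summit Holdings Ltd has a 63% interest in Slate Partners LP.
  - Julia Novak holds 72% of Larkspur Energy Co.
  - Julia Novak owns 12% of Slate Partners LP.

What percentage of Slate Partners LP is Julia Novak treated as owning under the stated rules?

By parent–child attribution (R1), Julia Novak is treated as also owning Sofia Novak's interest in Larkspur Energy Co, giving 72% + 6% = 78%.
By parent–child attribution (R1), Julia Novak is treated as also owning Sofia Novak's interest in Pinebrook Mining NL, giving 79% + 21% = 100%.
Chain via Larkspur Energy Co. → Northgate Pharma AG (R3): 78% × 88% × 22% = 15.1008% of Slate Partners LP.
Chain via Pinebrook Mining NL → Summit Holdings Ltd (R3): 100% × 53% × 63% = 33.39% of Slate Partners LP.
Direct interest in Slate Partners LP: 12%.
Aggregating (R2): 15.1008% + 33.39% + 12% = 60.4908%.

60.4908%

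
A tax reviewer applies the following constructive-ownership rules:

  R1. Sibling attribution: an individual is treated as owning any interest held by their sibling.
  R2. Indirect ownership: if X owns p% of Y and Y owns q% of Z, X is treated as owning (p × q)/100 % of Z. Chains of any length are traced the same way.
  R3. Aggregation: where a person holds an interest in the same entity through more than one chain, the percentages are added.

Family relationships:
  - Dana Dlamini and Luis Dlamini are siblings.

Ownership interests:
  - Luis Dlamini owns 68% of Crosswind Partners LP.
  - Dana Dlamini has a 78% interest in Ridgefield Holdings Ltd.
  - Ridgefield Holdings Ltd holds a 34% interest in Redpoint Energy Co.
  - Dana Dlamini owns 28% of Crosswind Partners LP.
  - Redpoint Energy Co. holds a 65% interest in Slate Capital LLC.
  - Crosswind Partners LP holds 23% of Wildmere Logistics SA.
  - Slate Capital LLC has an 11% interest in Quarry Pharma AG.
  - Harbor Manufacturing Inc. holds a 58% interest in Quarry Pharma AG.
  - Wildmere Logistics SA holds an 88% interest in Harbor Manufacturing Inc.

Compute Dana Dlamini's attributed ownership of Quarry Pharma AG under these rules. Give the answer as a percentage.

By sibling attribution (R1), Dana Dlamini is treated as also owning Luis Dlamini's interest in Crosswind Partners LP, giving 28% + 68% = 96%.
Chain via Crosswind Partners LP → Wildmere Logistics SA → Harbor Manufacturing Inc. (R2): 96% × 23% × 88% × 58% = 11.269632% of Quarry Pharma AG.
Chain via Ridgefield Holdings Ltd → Redpoint Energy Co. → Slate Capital LLC (R2): 78% × 34% × 65% × 11% = 1.89618% of Quarry Pharma AG.
Aggregating (R3): 11.269632% + 1.89618% = 13.165812%.

13.165812%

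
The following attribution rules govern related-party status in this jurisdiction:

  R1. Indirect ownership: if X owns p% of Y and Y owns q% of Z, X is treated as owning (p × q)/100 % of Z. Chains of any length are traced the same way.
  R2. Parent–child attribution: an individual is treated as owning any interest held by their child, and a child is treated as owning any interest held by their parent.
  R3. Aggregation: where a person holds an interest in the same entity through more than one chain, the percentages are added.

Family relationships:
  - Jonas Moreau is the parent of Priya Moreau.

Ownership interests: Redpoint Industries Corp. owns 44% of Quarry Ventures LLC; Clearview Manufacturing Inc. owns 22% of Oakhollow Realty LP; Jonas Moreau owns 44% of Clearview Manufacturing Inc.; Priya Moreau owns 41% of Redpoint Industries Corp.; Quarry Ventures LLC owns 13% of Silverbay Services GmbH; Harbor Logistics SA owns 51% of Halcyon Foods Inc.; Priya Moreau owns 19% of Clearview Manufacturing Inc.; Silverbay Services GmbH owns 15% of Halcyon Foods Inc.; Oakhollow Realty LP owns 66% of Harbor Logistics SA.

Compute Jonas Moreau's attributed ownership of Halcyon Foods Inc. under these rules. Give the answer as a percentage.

By parent–child attribution (R2), Jonas Moreau is treated as also owning Priya Moreau's interest in Clearview Manufacturing Inc, giving 44% + 19% = 63%.
By parent–child attribution (R2), Jonas Moreau is treated as owning Priya Moreau's 41% interest in Redpoint Industries Corp.
Chain via Clearview Manufacturing Inc. → Oakhollow Realty LP → Harbor Logistics SA (R1): 63% × 22% × 66% × 51% = 4.665276% of Halcyon Foods Inc.
Chain via Redpoint Industries Corp. → Quarry Ventures LLC → Silverbay Services GmbH (R1): 41% × 44% × 13% × 15% = 0.35178% of Halcyon Foods Inc.
Aggregating (R3): 4.665276% + 0.35178% = 5.017056%.

5.017056%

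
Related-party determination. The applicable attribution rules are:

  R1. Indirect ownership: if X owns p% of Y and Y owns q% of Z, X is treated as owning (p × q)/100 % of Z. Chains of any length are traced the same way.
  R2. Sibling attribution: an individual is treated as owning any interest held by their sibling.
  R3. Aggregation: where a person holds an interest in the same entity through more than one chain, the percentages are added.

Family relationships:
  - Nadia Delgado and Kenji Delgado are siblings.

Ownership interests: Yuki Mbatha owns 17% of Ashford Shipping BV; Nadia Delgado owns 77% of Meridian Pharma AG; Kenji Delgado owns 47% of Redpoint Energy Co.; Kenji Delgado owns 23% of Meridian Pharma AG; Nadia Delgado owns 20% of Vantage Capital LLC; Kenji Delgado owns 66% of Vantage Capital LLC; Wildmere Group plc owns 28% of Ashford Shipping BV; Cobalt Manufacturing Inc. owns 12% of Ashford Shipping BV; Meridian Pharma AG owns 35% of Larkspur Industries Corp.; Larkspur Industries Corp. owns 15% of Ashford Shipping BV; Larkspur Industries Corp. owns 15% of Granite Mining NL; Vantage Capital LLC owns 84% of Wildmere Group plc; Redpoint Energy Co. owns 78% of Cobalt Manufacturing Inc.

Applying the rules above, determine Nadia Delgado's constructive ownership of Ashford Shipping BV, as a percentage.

By sibling attribution (R2), Nadia Delgado is treated as also owning Kenji Delgado's interest in Meridian Pharma AG, giving 77% + 23% = 100%.
By sibling attribution (R2), Nadia Delgado is treated as also owning Kenji Delgado's interest in Vantage Capital LLC, giving 20% + 66% = 86%.
By sibling attribution (R2), Nadia Delgado is treated as owning Kenji Delgado's 47% interest in Redpoint Energy Co.
Chain via Meridian Pharma AG → Larkspur Industries Corp. (R1): 100% × 35% × 15% = 5.25% of Ashford Shipping BV.
Chain via Vantage Capital LLC → Wildmere Group plc (R1): 86% × 84% × 28% = 20.2272% of Ashford Shipping BV.
Chain via Redpoint Energy Co. → Cobalt Manufacturing Inc. (R1): 47% × 78% × 12% = 4.3992% of Ashford Shipping BV.
Aggregating (R3): 5.25% + 20.2272% + 4.3992% = 29.8764%.

29.8764%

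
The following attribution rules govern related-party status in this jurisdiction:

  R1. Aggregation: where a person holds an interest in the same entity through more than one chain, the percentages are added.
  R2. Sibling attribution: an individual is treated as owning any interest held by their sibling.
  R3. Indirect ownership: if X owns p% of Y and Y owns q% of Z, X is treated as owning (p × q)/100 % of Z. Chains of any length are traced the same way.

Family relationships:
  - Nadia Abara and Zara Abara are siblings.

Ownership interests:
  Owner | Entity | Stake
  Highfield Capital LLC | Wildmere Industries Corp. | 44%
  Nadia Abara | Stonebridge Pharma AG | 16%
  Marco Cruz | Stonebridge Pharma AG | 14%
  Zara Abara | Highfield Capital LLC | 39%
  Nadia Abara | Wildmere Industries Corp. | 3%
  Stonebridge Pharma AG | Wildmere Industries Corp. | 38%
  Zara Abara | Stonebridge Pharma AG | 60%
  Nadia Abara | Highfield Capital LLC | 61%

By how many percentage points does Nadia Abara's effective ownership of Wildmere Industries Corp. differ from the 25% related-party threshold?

By sibling attribution (R2), Nadia Abara is treated as also owning Zara Abara's interest in Highfield Capital LLC, giving 61% + 39% = 100%.
By sibling attribution (R2), Nadia Abara is treated as also owning Zara Abara's interest in Stonebridge Pharma AG, giving 16% + 60% = 76%.
Chain via Highfield Capital LLC (R3): 100% × 44% = 44% of Wildmere Industries Corp.
Chain via Stonebridge Pharma AG (R3): 76% × 38% = 28.88% of Wildmere Industries Corp.
Direct interest in Wildmere Industries Corp: 3%.
Aggregating (R1): 44% + 28.88% + 3% = 75.88%.
75.88% exceeds the 25% threshold by 50.88 percentage points.

50.88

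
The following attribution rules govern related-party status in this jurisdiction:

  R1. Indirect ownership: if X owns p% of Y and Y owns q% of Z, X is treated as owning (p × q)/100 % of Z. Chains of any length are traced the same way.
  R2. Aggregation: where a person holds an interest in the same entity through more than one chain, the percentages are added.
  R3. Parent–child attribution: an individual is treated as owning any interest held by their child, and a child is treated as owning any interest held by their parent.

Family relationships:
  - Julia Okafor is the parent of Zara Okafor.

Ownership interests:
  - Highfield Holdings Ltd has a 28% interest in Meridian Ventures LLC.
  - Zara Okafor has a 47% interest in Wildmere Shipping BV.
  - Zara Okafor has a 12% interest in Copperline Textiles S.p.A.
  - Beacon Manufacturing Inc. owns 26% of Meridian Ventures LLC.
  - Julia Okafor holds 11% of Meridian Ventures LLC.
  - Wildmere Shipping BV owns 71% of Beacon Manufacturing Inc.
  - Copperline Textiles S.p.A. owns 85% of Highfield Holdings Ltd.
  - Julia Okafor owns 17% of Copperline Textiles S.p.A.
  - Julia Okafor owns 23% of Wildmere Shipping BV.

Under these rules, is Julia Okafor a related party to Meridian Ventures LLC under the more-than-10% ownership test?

By parent–child attribution (R3), Julia Okafor is treated as also owning Zara Okafor's interest in Wildmere Shipping BV, giving 23% + 47% = 70%.
By parent–child attribution (R3), Julia Okafor is treated as also owning Zara Okafor's interest in Copperline Textiles S.p.A, giving 17% + 12% = 29%.
Chain via Wildmere Shipping BV → Beacon Manufacturing Inc. (R1): 70% × 71% × 26% = 12.922% of Meridian Ventures LLC.
Chain via Copperline Textiles S.p.A. → Highfield Holdings Ltd (R1): 29% × 85% × 28% = 6.902% of Meridian Ventures LLC.
Direct interest in Meridian Ventures LLC: 11%.
Aggregating (R2): 12.922% + 6.902% + 11% = 30.824%.
30.824% exceeds the 10% threshold, so Julia is a related party to Meridian Ventures LLC.

Yes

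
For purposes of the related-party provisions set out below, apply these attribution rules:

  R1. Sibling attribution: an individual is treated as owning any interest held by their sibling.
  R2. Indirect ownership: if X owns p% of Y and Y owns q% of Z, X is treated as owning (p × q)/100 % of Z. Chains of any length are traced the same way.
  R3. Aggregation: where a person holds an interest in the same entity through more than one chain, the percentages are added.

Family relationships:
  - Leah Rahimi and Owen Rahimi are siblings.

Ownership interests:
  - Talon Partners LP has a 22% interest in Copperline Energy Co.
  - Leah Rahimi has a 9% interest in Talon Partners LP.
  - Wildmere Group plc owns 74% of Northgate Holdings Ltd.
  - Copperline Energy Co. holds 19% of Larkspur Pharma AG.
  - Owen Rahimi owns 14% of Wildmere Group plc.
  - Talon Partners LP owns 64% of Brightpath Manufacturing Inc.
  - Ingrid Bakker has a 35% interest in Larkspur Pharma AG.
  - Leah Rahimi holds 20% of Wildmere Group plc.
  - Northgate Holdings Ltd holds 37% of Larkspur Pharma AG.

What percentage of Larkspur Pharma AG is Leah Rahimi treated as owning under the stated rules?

9.6854%

By sibling attribution (R1), Leah Rahimi is treated as also owning Owen Rahimi's interest in Wildmere Group plc, giving 20% + 14% = 34%.
Chain via Talon Partners LP → Copperline Energy Co. (R2): 9% × 22% × 19% = 0.3762% of Larkspur Pharma AG.
Chain via Wildmere Group plc → Northgate Holdings Ltd (R2): 34% × 74% × 37% = 9.3092% of Larkspur Pharma AG.
Aggregating (R3): 0.3762% + 9.3092% = 9.6854%.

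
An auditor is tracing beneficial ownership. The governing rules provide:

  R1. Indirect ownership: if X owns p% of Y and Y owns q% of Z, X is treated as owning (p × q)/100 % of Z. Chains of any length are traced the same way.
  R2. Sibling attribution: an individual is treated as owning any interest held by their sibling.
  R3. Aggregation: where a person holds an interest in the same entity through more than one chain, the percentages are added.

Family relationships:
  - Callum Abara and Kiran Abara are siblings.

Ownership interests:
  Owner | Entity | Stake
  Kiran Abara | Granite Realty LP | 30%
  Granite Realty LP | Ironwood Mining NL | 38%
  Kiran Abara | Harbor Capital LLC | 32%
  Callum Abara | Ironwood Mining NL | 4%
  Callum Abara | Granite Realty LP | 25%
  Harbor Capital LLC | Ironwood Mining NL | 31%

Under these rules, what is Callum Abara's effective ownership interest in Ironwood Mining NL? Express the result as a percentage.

34.82%

By sibling attribution (R2), Callum Abara is treated as also owning Kiran Abara's interest in Granite Realty LP, giving 25% + 30% = 55%.
By sibling attribution (R2), Callum Abara is treated as owning Kiran Abara's 32% interest in Harbor Capital LLC.
Chain via Granite Realty LP (R1): 55% × 38% = 20.9% of Ironwood Mining NL.
Direct interest in Ironwood Mining NL: 4%.
Chain via Harbor Capital LLC (R1): 32% × 31% = 9.92% of Ironwood Mining NL.
Aggregating (R3): 20.9% + 4% + 9.92% = 34.82%.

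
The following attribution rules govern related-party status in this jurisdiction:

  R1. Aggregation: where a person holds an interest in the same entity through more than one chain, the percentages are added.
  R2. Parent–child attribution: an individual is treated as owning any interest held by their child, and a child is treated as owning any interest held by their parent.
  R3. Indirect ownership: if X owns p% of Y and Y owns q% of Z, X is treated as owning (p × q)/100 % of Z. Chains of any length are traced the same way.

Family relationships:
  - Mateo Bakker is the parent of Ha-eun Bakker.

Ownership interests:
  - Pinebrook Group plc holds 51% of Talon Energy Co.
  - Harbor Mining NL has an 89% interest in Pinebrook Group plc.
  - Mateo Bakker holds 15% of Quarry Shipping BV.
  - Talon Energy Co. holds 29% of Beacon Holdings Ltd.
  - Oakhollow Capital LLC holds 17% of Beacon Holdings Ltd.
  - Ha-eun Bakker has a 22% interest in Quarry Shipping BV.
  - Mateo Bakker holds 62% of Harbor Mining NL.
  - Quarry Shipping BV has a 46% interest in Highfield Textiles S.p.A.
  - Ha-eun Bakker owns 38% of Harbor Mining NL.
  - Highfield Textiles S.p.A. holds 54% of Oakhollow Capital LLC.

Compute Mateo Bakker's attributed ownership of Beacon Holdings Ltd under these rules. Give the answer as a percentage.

By parent–child attribution (R2), Mateo Bakker is treated as also owning Ha-eun Bakker's interest in Harbor Mining NL, giving 62% + 38% = 100%.
By parent–child attribution (R2), Mateo Bakker is treated as also owning Ha-eun Bakker's interest in Quarry Shipping BV, giving 15% + 22% = 37%.
Chain via Harbor Mining NL → Pinebrook Group plc → Talon Energy Co. (R3): 100% × 89% × 51% × 29% = 13.1631% of Beacon Holdings Ltd.
Chain via Quarry Shipping BV → Highfield Textiles S.p.A. → Oakhollow Capital LLC (R3): 37% × 46% × 54% × 17% = 1.562436% of Beacon Holdings Ltd.
Aggregating (R1): 13.1631% + 1.562436% = 14.725536%.

14.725536%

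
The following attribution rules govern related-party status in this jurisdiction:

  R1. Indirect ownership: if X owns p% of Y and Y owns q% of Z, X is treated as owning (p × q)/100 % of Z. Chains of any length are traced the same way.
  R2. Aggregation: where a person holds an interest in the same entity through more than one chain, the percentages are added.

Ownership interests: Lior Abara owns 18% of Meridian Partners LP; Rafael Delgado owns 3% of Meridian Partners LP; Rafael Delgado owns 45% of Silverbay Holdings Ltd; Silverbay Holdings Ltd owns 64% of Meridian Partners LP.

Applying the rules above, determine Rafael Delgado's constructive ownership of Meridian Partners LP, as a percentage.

31.8%

Chain via Silverbay Holdings Ltd (R1): 45% × 64% = 28.8% of Meridian Partners LP.
Direct interest in Meridian Partners LP: 3%.
Aggregating (R2): 28.8% + 3% = 31.8%.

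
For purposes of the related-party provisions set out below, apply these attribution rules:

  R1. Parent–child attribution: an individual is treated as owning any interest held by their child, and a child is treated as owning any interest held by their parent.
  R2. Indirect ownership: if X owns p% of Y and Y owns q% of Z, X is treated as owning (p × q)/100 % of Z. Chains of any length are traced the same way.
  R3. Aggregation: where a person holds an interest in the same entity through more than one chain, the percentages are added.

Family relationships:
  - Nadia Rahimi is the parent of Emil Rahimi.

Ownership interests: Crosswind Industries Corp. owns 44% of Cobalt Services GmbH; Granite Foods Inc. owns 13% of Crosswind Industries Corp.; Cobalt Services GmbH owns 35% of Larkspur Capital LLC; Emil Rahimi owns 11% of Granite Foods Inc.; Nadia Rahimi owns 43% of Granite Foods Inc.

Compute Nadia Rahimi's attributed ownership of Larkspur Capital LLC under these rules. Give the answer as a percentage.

1.08108%

By parent–child attribution (R1), Nadia Rahimi is treated as also owning Emil Rahimi's interest in Granite Foods Inc, giving 43% + 11% = 54%.
Chain via Granite Foods Inc. → Crosswind Industries Corp. → Cobalt Services GmbH (R2): 54% × 13% × 44% × 35% = 1.08108% of Larkspur Capital LLC.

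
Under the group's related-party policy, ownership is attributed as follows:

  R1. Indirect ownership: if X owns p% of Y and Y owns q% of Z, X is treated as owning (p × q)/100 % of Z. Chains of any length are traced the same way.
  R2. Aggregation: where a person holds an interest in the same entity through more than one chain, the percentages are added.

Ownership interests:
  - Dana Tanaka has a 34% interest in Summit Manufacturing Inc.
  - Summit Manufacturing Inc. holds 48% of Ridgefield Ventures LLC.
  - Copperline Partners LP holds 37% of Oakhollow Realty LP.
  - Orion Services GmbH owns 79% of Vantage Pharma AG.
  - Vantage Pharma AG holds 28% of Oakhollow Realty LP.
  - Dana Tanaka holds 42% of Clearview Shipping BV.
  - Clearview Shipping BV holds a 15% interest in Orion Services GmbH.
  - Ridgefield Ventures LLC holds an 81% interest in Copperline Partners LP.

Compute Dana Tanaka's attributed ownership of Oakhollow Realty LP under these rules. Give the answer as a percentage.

Chain via Summit Manufacturing Inc. → Ridgefield Ventures LLC → Copperline Partners LP (R1): 34% × 48% × 81% × 37% = 4.891104% of Oakhollow Realty LP.
Chain via Clearview Shipping BV → Orion Services GmbH → Vantage Pharma AG (R1): 42% × 15% × 79% × 28% = 1.39356% of Oakhollow Realty LP.
Aggregating (R2): 4.891104% + 1.39356% = 6.284664%.

6.284664%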